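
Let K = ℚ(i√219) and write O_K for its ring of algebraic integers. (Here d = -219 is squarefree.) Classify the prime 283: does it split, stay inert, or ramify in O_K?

-219 mod 4 = 1, hence disc K = -219 and O_K = ℤ[(1+√-219)/2].
283 ∤ -219, so 283 is unramified.
Compute (-219/283) via Euler: 64^((283-1)/2) mod 283 = 1, so (-219/283) = 1.
d is a quadratic residue mod p, hence 283 splits in O_K.

p splits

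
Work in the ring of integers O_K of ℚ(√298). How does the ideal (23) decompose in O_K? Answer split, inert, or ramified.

remains prime (inert)

298 mod 4 = 2, hence disc K = 4·298 = 1192 and O_K = ℤ[√298].
Since gcd(23, 1192) = 1 the prime 23 does not ramify.
Euler's criterion: 298^11 mod 23 = 22. Thus (298|23) = -1.
d is a non-residue mod p, hence 23 remains inert in O_K.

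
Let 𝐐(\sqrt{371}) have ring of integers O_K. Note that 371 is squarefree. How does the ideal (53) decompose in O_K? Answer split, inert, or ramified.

ramified — (53) = 𝔭²

Since 371 ≢ 1 mod 4, the ring of integers is ℤ[√371] with discriminant 4·371 = 1484.
Ramification test: 53 | 1484. The prime 53 ramifies in K.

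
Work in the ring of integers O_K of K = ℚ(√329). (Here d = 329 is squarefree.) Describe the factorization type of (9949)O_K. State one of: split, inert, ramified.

d = 329 ≡ 1 (mod 4), so O_K = ℤ[(1+√329)/2] and disc(K) = d = 329.
disc(K) = 329 is not divisible by 9949; 9949 is unramified.
Euler's criterion: 329^4974 mod 9949 = 1. Thus (329|9949) = 1.
Legendre symbol 1 ⇒ 9949 is split.

p splits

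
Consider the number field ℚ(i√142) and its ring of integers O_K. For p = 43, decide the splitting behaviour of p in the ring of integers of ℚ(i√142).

43 remains inert

-142 mod 4 = 2, hence disc K = 4·(-142) = -568 and O_K = ℤ[√-142].
43 ∤ -568, so 43 is unramified.
Euler's criterion: (-142)^21 mod 43 = 42. Thus (-142|43) = -1.
Legendre symbol -1 ⇒ 43 is inert.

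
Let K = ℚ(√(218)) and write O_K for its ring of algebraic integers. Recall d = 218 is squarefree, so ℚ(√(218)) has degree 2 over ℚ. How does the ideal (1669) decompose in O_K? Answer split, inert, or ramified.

p is inert

218 mod 4 = 2, hence disc K = 4·218 = 872 and O_K = ℤ[√218].
1669 ∤ 872, so 1669 is unramified.
(218/1669) = 218^834 mod 1669 = 1668, giving Legendre symbol -1.
(218/1669) = -1, so 1669 is inert.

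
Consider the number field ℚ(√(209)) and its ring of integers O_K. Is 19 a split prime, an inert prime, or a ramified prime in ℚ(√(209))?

d = 209 ≡ 1 (mod 4), so O_K = ℤ[(1+√209)/2] and disc(K) = d = 209.
Ramification test: 19 | 209. The prime 19 ramifies in K.

ramifies in O_K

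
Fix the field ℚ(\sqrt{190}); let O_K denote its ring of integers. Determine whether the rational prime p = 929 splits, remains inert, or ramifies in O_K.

929 splits in O_K

190 mod 4 = 2, hence disc K = 4·190 = 760 and O_K = ℤ[√190].
disc(K) = 760 is not divisible by 929; 929 is unramified.
Legendre symbol by Euler's criterion: (190/929) ≡ 190^464 ≡ 1 (mod 929), i.e. (190/929) = 1.
Legendre symbol 1 ⇒ 929 is split.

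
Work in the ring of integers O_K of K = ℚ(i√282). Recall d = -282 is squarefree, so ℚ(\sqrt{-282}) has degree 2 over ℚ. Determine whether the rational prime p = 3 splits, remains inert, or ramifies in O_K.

-282 mod 4 = 2, hence disc K = 4·(-282) = -1128 and O_K = ℤ[√-282].
3 divides disc(K) = -1128, so 3 ramifies.

ramifies in O_K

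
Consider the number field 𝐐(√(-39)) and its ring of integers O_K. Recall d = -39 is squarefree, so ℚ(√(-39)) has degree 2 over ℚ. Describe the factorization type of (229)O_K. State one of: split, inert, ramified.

d = -39 ≡ 1 (mod 4), so O_K = ℤ[(1+√-39)/2] and disc(K) = d = -39.
229 ∤ -39, so 229 is unramified.
(-39/229) = 190^114 mod 229 = 228, giving Legendre symbol -1.
d is a non-residue mod p, hence 229 remains inert in O_K.

inert — (229) stays prime in O_K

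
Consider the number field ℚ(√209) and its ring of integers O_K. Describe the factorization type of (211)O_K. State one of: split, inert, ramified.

Since 209 ≡ 1 mod 4, the ring of integers is ℤ[(1+√209)/2] with discriminant 209.
disc(K) = 209 is not divisible by 211; 211 is unramified.
Legendre symbol by Euler's criterion: (209/211) ≡ 209^105 ≡ 1 (mod 211), i.e. (209/211) = 1.
d is a quadratic residue mod p, hence 211 splits in O_K.

p splits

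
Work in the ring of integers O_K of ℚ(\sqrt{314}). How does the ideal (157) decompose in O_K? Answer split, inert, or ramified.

ramified

d = 314 ≡ 2 (mod 4), so O_K = ℤ[√314] and disc(K) = 4d = 1256.
Ramification test: 157 | 1256. The prime 157 ramifies in K.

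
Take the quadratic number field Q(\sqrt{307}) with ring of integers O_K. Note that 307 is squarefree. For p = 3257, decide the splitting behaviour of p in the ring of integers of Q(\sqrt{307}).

Since 307 ≢ 1 mod 4, the ring of integers is ℤ[√307] with discriminant 4·307 = 1228.
3257 ∤ 1228, so 3257 is unramified.
Legendre symbol by Euler's criterion: (307/3257) ≡ 307^1628 ≡ 1 (mod 3257), i.e. (307/3257) = 1.
d is a quadratic residue mod p, hence 3257 splits in O_K.

p splits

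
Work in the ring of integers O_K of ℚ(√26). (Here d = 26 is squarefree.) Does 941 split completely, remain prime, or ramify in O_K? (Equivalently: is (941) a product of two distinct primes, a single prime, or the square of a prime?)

26 mod 4 = 2, hence disc K = 4·26 = 104 and O_K = ℤ[√26].
Since gcd(941, 104) = 1 the prime 941 does not ramify.
Legendre symbol by Euler's criterion: (26/941) ≡ 26^470 ≡ 1 (mod 941), i.e. (26/941) = 1.
Legendre symbol 1 ⇒ 941 is split.

splits completely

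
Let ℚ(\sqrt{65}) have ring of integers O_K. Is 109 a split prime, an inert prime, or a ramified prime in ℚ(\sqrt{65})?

inert — (109) stays prime in O_K

d = 65 ≡ 1 (mod 4), so O_K = ℤ[(1+√65)/2] and disc(K) = d = 65.
109 ∤ 65, so 109 is unramified.
Euler's criterion: 65^54 mod 109 = 108. Thus (65|109) = -1.
d is a non-residue mod p, hence 109 remains inert in O_K.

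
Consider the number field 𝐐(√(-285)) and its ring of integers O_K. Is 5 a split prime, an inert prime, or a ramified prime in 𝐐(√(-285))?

-285 mod 4 = 3, hence disc K = 4·(-285) = -1140 and O_K = ℤ[√-285].
disc(K) = -1140 = 5·(-228), so p = 5 is ramified.

p ramifies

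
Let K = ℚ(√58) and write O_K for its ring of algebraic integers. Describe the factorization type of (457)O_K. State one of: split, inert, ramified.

d = 58 ≡ 2 (mod 4), so O_K = ℤ[√58] and disc(K) = 4d = 232.
Since gcd(457, 232) = 1 the prime 457 does not ramify.
Euler's criterion: 58^228 mod 457 = 1. Thus (58|457) = 1.
(58/457) = 1, so 457 splits.

split — (457) = 𝔭₁𝔭₂ with 𝔭₁ ≠ 𝔭₂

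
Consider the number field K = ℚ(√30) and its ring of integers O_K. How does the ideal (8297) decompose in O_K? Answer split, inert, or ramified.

8297 splits in O_K

30 mod 4 = 2, hence disc K = 4·30 = 120 and O_K = ℤ[√30].
disc(K) = 120 is not divisible by 8297; 8297 is unramified.
(30/8297) = 30^4148 mod 8297 = 1, giving Legendre symbol 1.
d is a quadratic residue mod p, hence 8297 splits in O_K.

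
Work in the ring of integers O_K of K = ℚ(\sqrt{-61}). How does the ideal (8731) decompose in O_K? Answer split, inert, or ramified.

d = -61 ≡ 3 (mod 4), so O_K = ℤ[√-61] and disc(K) = 4d = -244.
8731 ∤ -244, so 8731 is unramified.
(-61/8731) = 8670^4365 mod 8731 = 1, giving Legendre symbol 1.
(-61/8731) = 1, so 8731 splits.

split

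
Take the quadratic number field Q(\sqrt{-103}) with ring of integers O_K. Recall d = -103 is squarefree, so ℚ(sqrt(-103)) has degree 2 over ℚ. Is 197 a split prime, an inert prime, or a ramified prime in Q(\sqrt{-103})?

Since -103 ≡ 1 mod 4, the ring of integers is ℤ[(1+√-103)/2] with discriminant -103.
Since gcd(197, -103) = 1 the prime 197 does not ramify.
(-103/197) = 94^98 mod 197 = 196, giving Legendre symbol -1.
Legendre symbol -1 ⇒ 197 is inert.

remains prime (inert)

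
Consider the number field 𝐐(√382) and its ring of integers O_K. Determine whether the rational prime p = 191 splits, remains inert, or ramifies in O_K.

ramified — (191) = 𝔭²

d = 382 ≡ 2 (mod 4), so O_K = ℤ[√382] and disc(K) = 4d = 1528.
disc(K) = 1528 = 191·8, so p = 191 is ramified.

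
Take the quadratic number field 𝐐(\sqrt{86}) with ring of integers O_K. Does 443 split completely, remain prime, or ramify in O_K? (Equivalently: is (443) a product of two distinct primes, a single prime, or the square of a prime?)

d = 86 ≡ 2 (mod 4), so O_K = ℤ[√86] and disc(K) = 4d = 344.
443 ∤ 344, so 443 is unramified.
Legendre symbol by Euler's criterion: (86/443) ≡ 86^221 ≡ 1 (mod 443), i.e. (86/443) = 1.
Legendre symbol 1 ⇒ 443 is split.

splits completely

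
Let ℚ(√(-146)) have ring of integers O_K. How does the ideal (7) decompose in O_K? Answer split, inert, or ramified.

split

-146 mod 4 = 2, hence disc K = 4·(-146) = -584 and O_K = ℤ[√-146].
disc(K) = -584 is not divisible by 7; 7 is unramified.
Compute (-146/7) via Euler: 1^((7-1)/2) mod 7 = 1, so (-146/7) = 1.
d is a quadratic residue mod p, hence 7 splits in O_K.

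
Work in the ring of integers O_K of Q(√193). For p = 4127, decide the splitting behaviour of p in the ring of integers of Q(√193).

Since 193 ≡ 1 mod 4, the ring of integers is ℤ[(1+√193)/2] with discriminant 193.
Since gcd(4127, 193) = 1 the prime 4127 does not ramify.
Euler's criterion: 193^2063 mod 4127 = 4126. Thus (193|4127) = -1.
d is a non-residue mod p, hence 4127 remains inert in O_K.

remains prime (inert)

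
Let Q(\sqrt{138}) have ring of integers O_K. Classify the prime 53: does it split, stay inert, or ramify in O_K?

138 mod 4 = 2, hence disc K = 4·138 = 552 and O_K = ℤ[√138].
disc(K) = 552 is not divisible by 53; 53 is unramified.
(138/53) = 32^26 mod 53 = 52, giving Legendre symbol -1.
d is a non-residue mod p, hence 53 remains inert in O_K.

53 remains inert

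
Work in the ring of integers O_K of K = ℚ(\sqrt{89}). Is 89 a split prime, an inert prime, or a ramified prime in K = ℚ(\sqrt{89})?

89 mod 4 = 1, hence disc K = 89 and O_K = ℤ[(1+√89)/2].
89 divides disc(K) = 89, so 89 ramifies.

ramified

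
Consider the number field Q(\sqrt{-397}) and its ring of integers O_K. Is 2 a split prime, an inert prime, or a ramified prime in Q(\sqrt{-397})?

ramified — (2) = 𝔭²

-397 mod 4 = 3, hence disc K = 4·(-397) = -1588 and O_K = ℤ[√-397].
2 divides disc(K) = -1588, so 2 ramifies.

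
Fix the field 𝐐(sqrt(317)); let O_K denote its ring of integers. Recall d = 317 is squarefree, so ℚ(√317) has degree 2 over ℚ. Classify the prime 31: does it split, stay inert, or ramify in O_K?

split — (31) = 𝔭₁𝔭₂ with 𝔭₁ ≠ 𝔭₂

317 mod 4 = 1, hence disc K = 317 and O_K = ℤ[(1+√317)/2].
Since gcd(31, 317) = 1 the prime 31 does not ramify.
Legendre symbol by Euler's criterion: (317/31) ≡ 317^15 ≡ 1 (mod 31), i.e. (317/31) = 1.
d is a quadratic residue mod p, hence 31 splits in O_K.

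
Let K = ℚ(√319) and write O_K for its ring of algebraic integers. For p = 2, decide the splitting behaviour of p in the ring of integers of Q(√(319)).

ramifies in O_K

Since 319 ≢ 1 mod 4, the ring of integers is ℤ[√319] with discriminant 4·319 = 1276.
2 divides disc(K) = 1276, so 2 ramifies.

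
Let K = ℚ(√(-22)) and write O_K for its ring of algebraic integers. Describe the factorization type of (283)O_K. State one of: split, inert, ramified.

Since -22 ≢ 1 mod 4, the ring of integers is ℤ[√-22] with discriminant 4·(-22) = -88.
disc(K) = -88 is not divisible by 283; 283 is unramified.
Legendre symbol by Euler's criterion: (-22/283) ≡ (-22)^141 ≡ 1 (mod 283), i.e. (-22/283) = 1.
Legendre symbol 1 ⇒ 283 is split.

splits completely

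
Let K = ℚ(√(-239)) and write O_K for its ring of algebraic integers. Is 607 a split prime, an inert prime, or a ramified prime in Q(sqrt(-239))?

inert — (607) stays prime in O_K

-239 mod 4 = 1, hence disc K = -239 and O_K = ℤ[(1+√-239)/2].
Since gcd(607, -239) = 1 the prime 607 does not ramify.
Compute (-239/607) via Euler: 368^((607-1)/2) mod 607 = 606, so (-239/607) = -1.
Legendre symbol -1 ⇒ 607 is inert.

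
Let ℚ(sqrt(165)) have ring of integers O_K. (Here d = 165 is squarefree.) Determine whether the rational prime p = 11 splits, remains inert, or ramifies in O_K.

165 mod 4 = 1, hence disc K = 165 and O_K = ℤ[(1+√165)/2].
Ramification test: 11 | 165. The prime 11 ramifies in K.

p ramifies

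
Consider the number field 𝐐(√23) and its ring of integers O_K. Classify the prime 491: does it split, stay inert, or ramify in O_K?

d = 23 ≡ 3 (mod 4), so O_K = ℤ[√23] and disc(K) = 4d = 92.
Since gcd(491, 92) = 1 the prime 491 does not ramify.
Compute (23/491) via Euler: 23^((491-1)/2) mod 491 = 490, so (23/491) = -1.
Legendre symbol -1 ⇒ 491 is inert.

491 remains inert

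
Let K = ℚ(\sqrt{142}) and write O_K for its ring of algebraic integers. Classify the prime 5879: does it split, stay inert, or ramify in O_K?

5879 remains inert

142 mod 4 = 2, hence disc K = 4·142 = 568 and O_K = ℤ[√142].
disc(K) = 568 is not divisible by 5879; 5879 is unramified.
Euler's criterion: 142^2939 mod 5879 = 5878. Thus (142|5879) = -1.
Legendre symbol -1 ⇒ 5879 is inert.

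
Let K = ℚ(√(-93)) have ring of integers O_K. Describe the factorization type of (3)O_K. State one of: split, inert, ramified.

ramified

d = -93 ≡ 3 (mod 4), so O_K = ℤ[√-93] and disc(K) = 4d = -372.
disc(K) = -372 = 3·(-124), so p = 3 is ramified.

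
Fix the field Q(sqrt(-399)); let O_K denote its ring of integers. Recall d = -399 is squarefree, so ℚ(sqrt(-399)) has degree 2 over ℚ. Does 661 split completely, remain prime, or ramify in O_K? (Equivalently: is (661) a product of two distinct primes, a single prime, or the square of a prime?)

d = -399 ≡ 1 (mod 4), so O_K = ℤ[(1+√-399)/2] and disc(K) = d = -399.
Since gcd(661, -399) = 1 the prime 661 does not ramify.
Compute (-399/661) via Euler: 262^((661-1)/2) mod 661 = 1, so (-399/661) = 1.
d is a quadratic residue mod p, hence 661 splits in O_K.

p splits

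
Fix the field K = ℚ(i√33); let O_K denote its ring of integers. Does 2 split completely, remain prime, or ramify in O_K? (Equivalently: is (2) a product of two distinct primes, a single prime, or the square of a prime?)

-33 mod 4 = 3, hence disc K = 4·(-33) = -132 and O_K = ℤ[√-33].
2 divides disc(K) = -132, so 2 ramifies.

ramifies in O_K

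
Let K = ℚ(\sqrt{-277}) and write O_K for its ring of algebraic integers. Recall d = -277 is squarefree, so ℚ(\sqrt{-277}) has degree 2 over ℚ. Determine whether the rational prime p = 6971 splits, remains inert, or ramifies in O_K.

split

d = -277 ≡ 3 (mod 4), so O_K = ℤ[√-277] and disc(K) = 4d = -1108.
6971 ∤ -1108, so 6971 is unramified.
(-277/6971) = 6694^3485 mod 6971 = 1, giving Legendre symbol 1.
d is a quadratic residue mod p, hence 6971 splits in O_K.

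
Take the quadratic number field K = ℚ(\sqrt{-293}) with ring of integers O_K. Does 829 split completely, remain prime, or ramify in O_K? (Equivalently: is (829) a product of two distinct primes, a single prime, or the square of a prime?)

remains prime (inert)

Since -293 ≢ 1 mod 4, the ring of integers is ℤ[√-293] with discriminant 4·(-293) = -1172.
Since gcd(829, -1172) = 1 the prime 829 does not ramify.
Legendre symbol by Euler's criterion: (-293/829) ≡ (-293)^414 ≡ 828 (mod 829), i.e. (-293/829) = -1.
(-293/829) = -1, so 829 is inert.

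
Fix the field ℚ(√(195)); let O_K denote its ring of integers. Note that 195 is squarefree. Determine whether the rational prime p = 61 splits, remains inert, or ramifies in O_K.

195 mod 4 = 3, hence disc K = 4·195 = 780 and O_K = ℤ[√195].
61 ∤ 780, so 61 is unramified.
(195/61) = 12^30 mod 61 = 1, giving Legendre symbol 1.
d is a quadratic residue mod p, hence 61 splits in O_K.

split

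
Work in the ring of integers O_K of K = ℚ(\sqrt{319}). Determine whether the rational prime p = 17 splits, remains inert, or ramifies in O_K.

splits completely

d = 319 ≡ 3 (mod 4), so O_K = ℤ[√319] and disc(K) = 4d = 1276.
17 ∤ 1276, so 17 is unramified.
Euler's criterion: 319^8 mod 17 = 1. Thus (319|17) = 1.
Legendre symbol 1 ⇒ 17 is split.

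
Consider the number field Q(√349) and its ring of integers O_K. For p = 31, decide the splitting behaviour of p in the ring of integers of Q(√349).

Since 349 ≡ 1 mod 4, the ring of integers is ℤ[(1+√349)/2] with discriminant 349.
Since gcd(31, 349) = 1 the prime 31 does not ramify.
Euler's criterion: 349^15 mod 31 = 1. Thus (349|31) = 1.
(349/31) = 1, so 31 splits.

split — (31) = 𝔭₁𝔭₂ with 𝔭₁ ≠ 𝔭₂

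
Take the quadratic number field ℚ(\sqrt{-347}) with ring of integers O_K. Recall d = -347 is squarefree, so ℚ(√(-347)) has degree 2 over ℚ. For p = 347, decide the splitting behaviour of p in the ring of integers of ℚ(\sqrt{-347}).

Since -347 ≡ 1 mod 4, the ring of integers is ℤ[(1+√-347)/2] with discriminant -347.
disc(K) = -347 = 347·(-1), so p = 347 is ramified.

p ramifies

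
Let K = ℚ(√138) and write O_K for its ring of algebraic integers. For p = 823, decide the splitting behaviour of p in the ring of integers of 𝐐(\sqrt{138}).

p splits

Since 138 ≢ 1 mod 4, the ring of integers is ℤ[√138] with discriminant 4·138 = 552.
Since gcd(823, 552) = 1 the prime 823 does not ramify.
Compute (138/823) via Euler: 138^((823-1)/2) mod 823 = 1, so (138/823) = 1.
d is a quadratic residue mod p, hence 823 splits in O_K.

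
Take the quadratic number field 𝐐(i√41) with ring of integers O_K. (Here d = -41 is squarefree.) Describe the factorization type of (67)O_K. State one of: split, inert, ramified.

Since -41 ≢ 1 mod 4, the ring of integers is ℤ[√-41] with discriminant 4·(-41) = -164.
disc(K) = -164 is not divisible by 67; 67 is unramified.
(-41/67) = 26^33 mod 67 = 1, giving Legendre symbol 1.
d is a quadratic residue mod p, hence 67 splits in O_K.

p splits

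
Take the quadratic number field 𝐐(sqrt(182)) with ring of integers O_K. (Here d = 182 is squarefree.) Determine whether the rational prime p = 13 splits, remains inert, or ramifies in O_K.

ramified

182 mod 4 = 2, hence disc K = 4·182 = 728 and O_K = ℤ[√182].
disc(K) = 728 = 13·56, so p = 13 is ramified.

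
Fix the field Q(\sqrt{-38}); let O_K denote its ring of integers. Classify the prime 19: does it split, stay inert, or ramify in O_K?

-38 mod 4 = 2, hence disc K = 4·(-38) = -152 and O_K = ℤ[√-38].
disc(K) = -152 = 19·(-8), so p = 19 is ramified.

ramified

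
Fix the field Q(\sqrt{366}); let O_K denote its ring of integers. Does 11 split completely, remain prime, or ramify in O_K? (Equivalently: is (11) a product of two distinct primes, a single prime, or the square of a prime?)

366 mod 4 = 2, hence disc K = 4·366 = 1464 and O_K = ℤ[√366].
Since gcd(11, 1464) = 1 the prime 11 does not ramify.
Compute (366/11) via Euler: 3^((11-1)/2) mod 11 = 1, so (366/11) = 1.
Legendre symbol 1 ⇒ 11 is split.

split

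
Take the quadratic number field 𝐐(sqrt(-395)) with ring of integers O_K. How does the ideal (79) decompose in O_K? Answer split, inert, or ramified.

ramified — (79) = 𝔭²

d = -395 ≡ 1 (mod 4), so O_K = ℤ[(1+√-395)/2] and disc(K) = d = -395.
disc(K) = -395 = 79·(-5), so p = 79 is ramified.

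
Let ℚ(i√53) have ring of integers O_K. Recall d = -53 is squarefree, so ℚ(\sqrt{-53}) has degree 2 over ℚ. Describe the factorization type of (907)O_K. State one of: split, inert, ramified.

Since -53 ≢ 1 mod 4, the ring of integers is ℤ[√-53] with discriminant 4·(-53) = -212.
disc(K) = -212 is not divisible by 907; 907 is unramified.
Legendre symbol by Euler's criterion: (-53/907) ≡ (-53)^453 ≡ 906 (mod 907), i.e. (-53/907) = -1.
(-53/907) = -1, so 907 is inert.

907 remains inert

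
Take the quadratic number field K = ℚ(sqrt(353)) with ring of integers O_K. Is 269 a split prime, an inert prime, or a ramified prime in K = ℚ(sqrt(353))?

Since 353 ≡ 1 mod 4, the ring of integers is ℤ[(1+√353)/2] with discriminant 353.
269 ∤ 353, so 269 is unramified.
Compute (353/269) via Euler: 84^((269-1)/2) mod 269 = 1, so (353/269) = 1.
(353/269) = 1, so 269 splits.

split — (269) = 𝔭₁𝔭₂ with 𝔭₁ ≠ 𝔭₂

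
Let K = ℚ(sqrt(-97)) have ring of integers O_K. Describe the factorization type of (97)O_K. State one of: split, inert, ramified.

d = -97 ≡ 3 (mod 4), so O_K = ℤ[√-97] and disc(K) = 4d = -388.
Ramification test: 97 | -388. The prime 97 ramifies in K.

97 is ramified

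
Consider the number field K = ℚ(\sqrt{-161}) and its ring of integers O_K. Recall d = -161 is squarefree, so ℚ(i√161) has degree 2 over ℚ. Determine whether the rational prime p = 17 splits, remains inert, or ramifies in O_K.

-161 mod 4 = 3, hence disc K = 4·(-161) = -644 and O_K = ℤ[√-161].
disc(K) = -644 is not divisible by 17; 17 is unramified.
Euler's criterion: (-161)^8 mod 17 = 1. Thus (-161|17) = 1.
Legendre symbol 1 ⇒ 17 is split.

splits completely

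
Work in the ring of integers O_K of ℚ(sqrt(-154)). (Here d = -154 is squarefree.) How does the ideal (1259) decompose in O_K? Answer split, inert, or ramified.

Since -154 ≢ 1 mod 4, the ring of integers is ℤ[√-154] with discriminant 4·(-154) = -616.
Since gcd(1259, -616) = 1 the prime 1259 does not ramify.
Legendre symbol by Euler's criterion: (-154/1259) ≡ (-154)^629 ≡ 1258 (mod 1259), i.e. (-154/1259) = -1.
d is a non-residue mod p, hence 1259 remains inert in O_K.

1259 remains inert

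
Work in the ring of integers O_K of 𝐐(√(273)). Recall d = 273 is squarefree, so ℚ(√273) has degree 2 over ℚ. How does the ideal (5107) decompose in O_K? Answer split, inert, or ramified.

273 mod 4 = 1, hence disc K = 273 and O_K = ℤ[(1+√273)/2].
Since gcd(5107, 273) = 1 the prime 5107 does not ramify.
Legendre symbol by Euler's criterion: (273/5107) ≡ 273^2553 ≡ 5106 (mod 5107), i.e. (273/5107) = -1.
d is a non-residue mod p, hence 5107 remains inert in O_K.

inert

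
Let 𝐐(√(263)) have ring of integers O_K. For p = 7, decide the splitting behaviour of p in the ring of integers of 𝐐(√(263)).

split — (7) = 𝔭₁𝔭₂ with 𝔭₁ ≠ 𝔭₂

d = 263 ≡ 3 (mod 4), so O_K = ℤ[√263] and disc(K) = 4d = 1052.
7 ∤ 1052, so 7 is unramified.
Compute (263/7) via Euler: 4^((7-1)/2) mod 7 = 1, so (263/7) = 1.
Legendre symbol 1 ⇒ 7 is split.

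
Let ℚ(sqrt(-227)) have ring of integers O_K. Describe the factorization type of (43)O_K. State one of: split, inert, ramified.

splits completely

-227 mod 4 = 1, hence disc K = -227 and O_K = ℤ[(1+√-227)/2].
disc(K) = -227 is not divisible by 43; 43 is unramified.
Compute (-227/43) via Euler: 31^((43-1)/2) mod 43 = 1, so (-227/43) = 1.
d is a quadratic residue mod p, hence 43 splits in O_K.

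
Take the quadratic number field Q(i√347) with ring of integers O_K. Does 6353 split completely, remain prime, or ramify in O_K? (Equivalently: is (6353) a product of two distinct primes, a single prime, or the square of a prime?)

d = -347 ≡ 1 (mod 4), so O_K = ℤ[(1+√-347)/2] and disc(K) = d = -347.
disc(K) = -347 is not divisible by 6353; 6353 is unramified.
Compute (-347/6353) via Euler: 6006^((6353-1)/2) mod 6353 = 1, so (-347/6353) = 1.
d is a quadratic residue mod p, hence 6353 splits in O_K.

splits completely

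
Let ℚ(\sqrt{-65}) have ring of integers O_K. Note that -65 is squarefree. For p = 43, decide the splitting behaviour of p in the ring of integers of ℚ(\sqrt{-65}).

Since -65 ≢ 1 mod 4, the ring of integers is ℤ[√-65] with discriminant 4·(-65) = -260.
43 ∤ -260, so 43 is unramified.
Compute (-65/43) via Euler: 21^((43-1)/2) mod 43 = 1, so (-65/43) = 1.
(-65/43) = 1, so 43 splits.

43 splits in O_K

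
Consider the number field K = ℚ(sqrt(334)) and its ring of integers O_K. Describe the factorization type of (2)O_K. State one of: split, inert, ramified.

Since 334 ≢ 1 mod 4, the ring of integers is ℤ[√334] with discriminant 4·334 = 1336.
Ramification test: 2 | 1336. The prime 2 ramifies in K.

ramified — (2) = 𝔭²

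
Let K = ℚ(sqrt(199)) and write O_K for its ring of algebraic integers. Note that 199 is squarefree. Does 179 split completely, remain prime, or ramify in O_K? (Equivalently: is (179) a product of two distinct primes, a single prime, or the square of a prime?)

d = 199 ≡ 3 (mod 4), so O_K = ℤ[√199] and disc(K) = 4d = 796.
Since gcd(179, 796) = 1 the prime 179 does not ramify.
Compute (199/179) via Euler: 20^((179-1)/2) mod 179 = 1, so (199/179) = 1.
d is a quadratic residue mod p, hence 179 splits in O_K.

split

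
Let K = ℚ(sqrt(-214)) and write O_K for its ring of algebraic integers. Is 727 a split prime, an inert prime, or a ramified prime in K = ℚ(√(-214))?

-214 mod 4 = 2, hence disc K = 4·(-214) = -856 and O_K = ℤ[√-214].
Since gcd(727, -856) = 1 the prime 727 does not ramify.
Legendre symbol by Euler's criterion: (-214/727) ≡ (-214)^363 ≡ 1 (mod 727), i.e. (-214/727) = 1.
Legendre symbol 1 ⇒ 727 is split.

727 splits in O_K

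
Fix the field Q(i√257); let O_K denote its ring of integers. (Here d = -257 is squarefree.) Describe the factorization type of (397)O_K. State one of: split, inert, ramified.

d = -257 ≡ 3 (mod 4), so O_K = ℤ[√-257] and disc(K) = 4d = -1028.
397 ∤ -1028, so 397 is unramified.
Legendre symbol by Euler's criterion: (-257/397) ≡ (-257)^198 ≡ 1 (mod 397), i.e. (-257/397) = 1.
(-257/397) = 1, so 397 splits.

split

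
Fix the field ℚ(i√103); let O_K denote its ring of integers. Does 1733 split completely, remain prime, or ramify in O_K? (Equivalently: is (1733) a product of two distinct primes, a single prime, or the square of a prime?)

inert — (1733) stays prime in O_K

-103 mod 4 = 1, hence disc K = -103 and O_K = ℤ[(1+√-103)/2].
1733 ∤ -103, so 1733 is unramified.
Euler's criterion: (-103)^866 mod 1733 = 1732. Thus (-103|1733) = -1.
(-103/1733) = -1, so 1733 is inert.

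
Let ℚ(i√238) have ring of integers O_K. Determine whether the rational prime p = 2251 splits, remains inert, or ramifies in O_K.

Since -238 ≢ 1 mod 4, the ring of integers is ℤ[√-238] with discriminant 4·(-238) = -952.
Since gcd(2251, -952) = 1 the prime 2251 does not ramify.
Euler's criterion: (-238)^1125 mod 2251 = 1. Thus (-238|2251) = 1.
d is a quadratic residue mod p, hence 2251 splits in O_K.

p splits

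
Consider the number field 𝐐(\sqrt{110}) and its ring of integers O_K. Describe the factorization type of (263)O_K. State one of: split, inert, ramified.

Since 110 ≢ 1 mod 4, the ring of integers is ℤ[√110] with discriminant 4·110 = 440.
Since gcd(263, 440) = 1 the prime 263 does not ramify.
Legendre symbol by Euler's criterion: (110/263) ≡ 110^131 ≡ 262 (mod 263), i.e. (110/263) = -1.
Legendre symbol -1 ⇒ 263 is inert.

263 remains inert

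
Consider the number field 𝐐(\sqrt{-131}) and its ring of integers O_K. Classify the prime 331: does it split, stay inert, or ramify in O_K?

d = -131 ≡ 1 (mod 4), so O_K = ℤ[(1+√-131)/2] and disc(K) = d = -131.
Since gcd(331, -131) = 1 the prime 331 does not ramify.
Legendre symbol by Euler's criterion: (-131/331) ≡ (-131)^165 ≡ 330 (mod 331), i.e. (-131/331) = -1.
(-131/331) = -1, so 331 is inert.

inert — (331) stays prime in O_K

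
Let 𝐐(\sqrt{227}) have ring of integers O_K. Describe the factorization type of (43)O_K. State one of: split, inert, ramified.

d = 227 ≡ 3 (mod 4), so O_K = ℤ[√227] and disc(K) = 4d = 908.
43 ∤ 908, so 43 is unramified.
Legendre symbol by Euler's criterion: (227/43) ≡ 227^21 ≡ 42 (mod 43), i.e. (227/43) = -1.
d is a non-residue mod p, hence 43 remains inert in O_K.

inert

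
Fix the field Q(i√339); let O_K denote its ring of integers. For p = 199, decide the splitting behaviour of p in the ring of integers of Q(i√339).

remains prime (inert)

d = -339 ≡ 1 (mod 4), so O_K = ℤ[(1+√-339)/2] and disc(K) = d = -339.
Since gcd(199, -339) = 1 the prime 199 does not ramify.
Euler's criterion: (-339)^99 mod 199 = 198. Thus (-339|199) = -1.
Legendre symbol -1 ⇒ 199 is inert.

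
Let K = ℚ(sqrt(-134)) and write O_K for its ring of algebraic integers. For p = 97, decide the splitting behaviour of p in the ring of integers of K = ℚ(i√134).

-134 mod 4 = 2, hence disc K = 4·(-134) = -536 and O_K = ℤ[√-134].
97 ∤ -536, so 97 is unramified.
Legendre symbol by Euler's criterion: (-134/97) ≡ (-134)^48 ≡ 96 (mod 97), i.e. (-134/97) = -1.
(-134/97) = -1, so 97 is inert.

97 remains inert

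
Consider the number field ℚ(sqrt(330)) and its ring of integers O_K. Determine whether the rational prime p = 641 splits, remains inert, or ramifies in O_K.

d = 330 ≡ 2 (mod 4), so O_K = ℤ[√330] and disc(K) = 4d = 1320.
disc(K) = 1320 is not divisible by 641; 641 is unramified.
(330/641) = 330^320 mod 641 = 640, giving Legendre symbol -1.
Legendre symbol -1 ⇒ 641 is inert.

inert — (641) stays prime in O_K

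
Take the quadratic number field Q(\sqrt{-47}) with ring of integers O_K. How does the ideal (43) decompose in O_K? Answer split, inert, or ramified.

43 remains inert

-47 mod 4 = 1, hence disc K = -47 and O_K = ℤ[(1+√-47)/2].
43 ∤ -47, so 43 is unramified.
Legendre symbol by Euler's criterion: (-47/43) ≡ (-47)^21 ≡ 42 (mod 43), i.e. (-47/43) = -1.
(-47/43) = -1, so 43 is inert.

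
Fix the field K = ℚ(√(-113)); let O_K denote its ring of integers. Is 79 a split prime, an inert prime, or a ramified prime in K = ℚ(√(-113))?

Since -113 ≢ 1 mod 4, the ring of integers is ℤ[√-113] with discriminant 4·(-113) = -452.
Since gcd(79, -452) = 1 the prime 79 does not ramify.
Compute (-113/79) via Euler: 45^((79-1)/2) mod 79 = 1, so (-113/79) = 1.
d is a quadratic residue mod p, hence 79 splits in O_K.

79 splits in O_K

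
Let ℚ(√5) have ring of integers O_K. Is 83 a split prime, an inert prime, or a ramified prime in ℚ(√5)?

5 mod 4 = 1, hence disc K = 5 and O_K = ℤ[(1+√5)/2].
83 ∤ 5, so 83 is unramified.
(5/83) = 5^41 mod 83 = 82, giving Legendre symbol -1.
d is a non-residue mod p, hence 83 remains inert in O_K.

inert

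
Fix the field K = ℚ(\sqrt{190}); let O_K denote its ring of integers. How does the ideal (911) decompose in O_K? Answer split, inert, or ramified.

190 mod 4 = 2, hence disc K = 4·190 = 760 and O_K = ℤ[√190].
911 ∤ 760, so 911 is unramified.
Compute (190/911) via Euler: 190^((911-1)/2) mod 911 = 1, so (190/911) = 1.
Legendre symbol 1 ⇒ 911 is split.

splits completely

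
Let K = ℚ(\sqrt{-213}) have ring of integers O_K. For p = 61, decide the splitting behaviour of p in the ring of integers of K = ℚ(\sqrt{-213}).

Since -213 ≢ 1 mod 4, the ring of integers is ℤ[√-213] with discriminant 4·(-213) = -852.
disc(K) = -852 is not divisible by 61; 61 is unramified.
Euler's criterion: (-213)^30 mod 61 = 60. Thus (-213|61) = -1.
(-213/61) = -1, so 61 is inert.

inert — (61) stays prime in O_K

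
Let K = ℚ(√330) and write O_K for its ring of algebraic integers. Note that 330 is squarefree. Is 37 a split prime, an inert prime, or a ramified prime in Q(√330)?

37 splits in O_K

Since 330 ≢ 1 mod 4, the ring of integers is ℤ[√330] with discriminant 4·330 = 1320.
Since gcd(37, 1320) = 1 the prime 37 does not ramify.
Compute (330/37) via Euler: 34^((37-1)/2) mod 37 = 1, so (330/37) = 1.
(330/37) = 1, so 37 splits.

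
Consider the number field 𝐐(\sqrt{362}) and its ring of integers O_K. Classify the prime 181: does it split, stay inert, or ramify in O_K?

181 is ramified

Since 362 ≢ 1 mod 4, the ring of integers is ℤ[√362] with discriminant 4·362 = 1448.
disc(K) = 1448 = 181·8, so p = 181 is ramified.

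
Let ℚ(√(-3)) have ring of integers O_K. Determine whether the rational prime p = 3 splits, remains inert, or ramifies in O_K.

p ramifies

Since -3 ≡ 1 mod 4, the ring of integers is ℤ[(1+√-3)/2] with discriminant -3.
disc(K) = -3 = 3·(-1), so p = 3 is ramified.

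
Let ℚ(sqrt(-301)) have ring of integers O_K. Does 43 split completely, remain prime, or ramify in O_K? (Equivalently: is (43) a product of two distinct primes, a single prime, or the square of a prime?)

ramified — (43) = 𝔭²

d = -301 ≡ 3 (mod 4), so O_K = ℤ[√-301] and disc(K) = 4d = -1204.
Ramification test: 43 | -1204. The prime 43 ramifies in K.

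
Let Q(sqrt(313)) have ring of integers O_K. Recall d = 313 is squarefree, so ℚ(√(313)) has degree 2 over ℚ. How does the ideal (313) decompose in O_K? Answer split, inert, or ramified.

313 mod 4 = 1, hence disc K = 313 and O_K = ℤ[(1+√313)/2].
disc(K) = 313 = 313·1, so p = 313 is ramified.

313 is ramified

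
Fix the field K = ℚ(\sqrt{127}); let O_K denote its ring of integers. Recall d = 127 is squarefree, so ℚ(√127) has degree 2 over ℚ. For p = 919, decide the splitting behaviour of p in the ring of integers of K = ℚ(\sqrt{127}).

d = 127 ≡ 3 (mod 4), so O_K = ℤ[√127] and disc(K) = 4d = 508.
Since gcd(919, 508) = 1 the prime 919 does not ramify.
Euler's criterion: 127^459 mod 919 = 918. Thus (127|919) = -1.
d is a non-residue mod p, hence 919 remains inert in O_K.

remains prime (inert)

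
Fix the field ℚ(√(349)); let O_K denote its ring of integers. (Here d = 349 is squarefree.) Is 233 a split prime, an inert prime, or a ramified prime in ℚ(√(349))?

Since 349 ≡ 1 mod 4, the ring of integers is ℤ[(1+√349)/2] with discriminant 349.
233 ∤ 349, so 233 is unramified.
Legendre symbol by Euler's criterion: (349/233) ≡ 349^116 ≡ 1 (mod 233), i.e. (349/233) = 1.
d is a quadratic residue mod p, hence 233 splits in O_K.

split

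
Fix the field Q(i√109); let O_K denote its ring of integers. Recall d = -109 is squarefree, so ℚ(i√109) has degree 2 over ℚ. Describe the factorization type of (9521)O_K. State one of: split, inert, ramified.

p splits

Since -109 ≢ 1 mod 4, the ring of integers is ℤ[√-109] with discriminant 4·(-109) = -436.
Since gcd(9521, -436) = 1 the prime 9521 does not ramify.
Euler's criterion: (-109)^4760 mod 9521 = 1. Thus (-109|9521) = 1.
(-109/9521) = 1, so 9521 splits.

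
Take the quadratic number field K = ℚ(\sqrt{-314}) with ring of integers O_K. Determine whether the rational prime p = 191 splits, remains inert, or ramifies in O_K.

191 splits in O_K

d = -314 ≡ 2 (mod 4), so O_K = ℤ[√-314] and disc(K) = 4d = -1256.
Since gcd(191, -1256) = 1 the prime 191 does not ramify.
Compute (-314/191) via Euler: 68^((191-1)/2) mod 191 = 1, so (-314/191) = 1.
(-314/191) = 1, so 191 splits.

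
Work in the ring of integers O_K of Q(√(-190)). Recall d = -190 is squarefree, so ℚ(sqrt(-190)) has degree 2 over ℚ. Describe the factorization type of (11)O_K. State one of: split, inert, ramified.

remains prime (inert)

Since -190 ≢ 1 mod 4, the ring of integers is ℤ[√-190] with discriminant 4·(-190) = -760.
disc(K) = -760 is not divisible by 11; 11 is unramified.
Compute (-190/11) via Euler: 8^((11-1)/2) mod 11 = 10, so (-190/11) = -1.
(-190/11) = -1, so 11 is inert.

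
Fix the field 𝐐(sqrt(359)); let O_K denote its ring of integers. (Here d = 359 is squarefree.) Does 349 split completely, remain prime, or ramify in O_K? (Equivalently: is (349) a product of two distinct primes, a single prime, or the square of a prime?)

p is inert

d = 359 ≡ 3 (mod 4), so O_K = ℤ[√359] and disc(K) = 4d = 1436.
349 ∤ 1436, so 349 is unramified.
Euler's criterion: 359^174 mod 349 = 348. Thus (359|349) = -1.
(359/349) = -1, so 349 is inert.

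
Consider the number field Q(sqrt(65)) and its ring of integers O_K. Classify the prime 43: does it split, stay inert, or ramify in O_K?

65 mod 4 = 1, hence disc K = 65 and O_K = ℤ[(1+√65)/2].
disc(K) = 65 is not divisible by 43; 43 is unramified.
Euler's criterion: 65^21 mod 43 = 42. Thus (65|43) = -1.
Legendre symbol -1 ⇒ 43 is inert.

43 remains inert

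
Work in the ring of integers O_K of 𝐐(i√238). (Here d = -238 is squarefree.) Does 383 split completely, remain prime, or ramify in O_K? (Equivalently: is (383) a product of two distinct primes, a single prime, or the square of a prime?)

383 remains inert

-238 mod 4 = 2, hence disc K = 4·(-238) = -952 and O_K = ℤ[√-238].
disc(K) = -952 is not divisible by 383; 383 is unramified.
Euler's criterion: (-238)^191 mod 383 = 382. Thus (-238|383) = -1.
d is a non-residue mod p, hence 383 remains inert in O_K.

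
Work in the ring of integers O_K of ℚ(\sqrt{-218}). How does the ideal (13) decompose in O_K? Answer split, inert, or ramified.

13 splits in O_K

-218 mod 4 = 2, hence disc K = 4·(-218) = -872 and O_K = ℤ[√-218].
Since gcd(13, -872) = 1 the prime 13 does not ramify.
Euler's criterion: (-218)^6 mod 13 = 1. Thus (-218|13) = 1.
Legendre symbol 1 ⇒ 13 is split.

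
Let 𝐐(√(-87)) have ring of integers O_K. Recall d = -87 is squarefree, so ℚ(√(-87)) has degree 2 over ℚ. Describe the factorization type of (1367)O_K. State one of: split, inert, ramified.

Since -87 ≡ 1 mod 4, the ring of integers is ℤ[(1+√-87)/2] with discriminant -87.
1367 ∤ -87, so 1367 is unramified.
Compute (-87/1367) via Euler: 1280^((1367-1)/2) mod 1367 = 1366, so (-87/1367) = -1.
d is a non-residue mod p, hence 1367 remains inert in O_K.

inert — (1367) stays prime in O_K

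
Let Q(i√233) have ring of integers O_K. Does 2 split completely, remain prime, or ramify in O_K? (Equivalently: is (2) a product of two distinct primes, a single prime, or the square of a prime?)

p ramifies

Since -233 ≢ 1 mod 4, the ring of integers is ℤ[√-233] with discriminant 4·(-233) = -932.
2 divides disc(K) = -932, so 2 ramifies.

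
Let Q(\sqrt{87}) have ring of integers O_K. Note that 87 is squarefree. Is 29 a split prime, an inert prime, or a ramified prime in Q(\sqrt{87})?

d = 87 ≡ 3 (mod 4), so O_K = ℤ[√87] and disc(K) = 4d = 348.
disc(K) = 348 = 29·12, so p = 29 is ramified.

ramified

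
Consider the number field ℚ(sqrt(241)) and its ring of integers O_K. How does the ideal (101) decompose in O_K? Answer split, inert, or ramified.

inert

Since 241 ≡ 1 mod 4, the ring of integers is ℤ[(1+√241)/2] with discriminant 241.
disc(K) = 241 is not divisible by 101; 101 is unramified.
Legendre symbol by Euler's criterion: (241/101) ≡ 241^50 ≡ 100 (mod 101), i.e. (241/101) = -1.
Legendre symbol -1 ⇒ 101 is inert.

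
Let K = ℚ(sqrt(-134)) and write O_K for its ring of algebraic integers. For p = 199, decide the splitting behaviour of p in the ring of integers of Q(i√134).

Since -134 ≢ 1 mod 4, the ring of integers is ℤ[√-134] with discriminant 4·(-134) = -536.
199 ∤ -536, so 199 is unramified.
Euler's criterion: (-134)^99 mod 199 = 1. Thus (-134|199) = 1.
Legendre symbol 1 ⇒ 199 is split.

split — (199) = 𝔭₁𝔭₂ with 𝔭₁ ≠ 𝔭₂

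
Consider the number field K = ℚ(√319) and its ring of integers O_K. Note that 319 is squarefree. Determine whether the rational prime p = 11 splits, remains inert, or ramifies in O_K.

d = 319 ≡ 3 (mod 4), so O_K = ℤ[√319] and disc(K) = 4d = 1276.
disc(K) = 1276 = 11·116, so p = 11 is ramified.

11 is ramified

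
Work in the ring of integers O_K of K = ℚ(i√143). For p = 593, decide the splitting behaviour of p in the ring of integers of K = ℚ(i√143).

Since -143 ≡ 1 mod 4, the ring of integers is ℤ[(1+√-143)/2] with discriminant -143.
Since gcd(593, -143) = 1 the prime 593 does not ramify.
(-143/593) = 450^296 mod 593 = 1, giving Legendre symbol 1.
Legendre symbol 1 ⇒ 593 is split.

splits completely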